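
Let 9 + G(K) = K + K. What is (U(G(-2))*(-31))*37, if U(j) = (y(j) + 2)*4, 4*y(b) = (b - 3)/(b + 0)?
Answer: -137640/13 ≈ -10588.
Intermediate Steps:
G(K) = -9 + 2*K (G(K) = -9 + (K + K) = -9 + 2*K)
y(b) = (-3 + b)/(4*b) (y(b) = ((b - 3)/(b + 0))/4 = ((-3 + b)/b)/4 = (-3 + b)/(4*b))
U(j) = 8 + (-3 + j)/j (U(j) = ((-3 + j)/(4*j) + 2)*4 = (2 + (-3 + j)/(4*j))*4 = 8 + (-3 + j)/j)
(U(G(-2))*(-31))*37 = ((9 - 3/(-9 + 2*(-2)))*(-31))*37 = ((9 - 3/(-9 - 4))*(-31))*37 = ((9 - 3/(-13))*(-31))*37 = ((9 - 3*(-1/13))*(-31))*37 = ((9 + 3/13)*(-31))*37 = ((120/13)*(-31))*37 = -3720/13*37 = -137640/13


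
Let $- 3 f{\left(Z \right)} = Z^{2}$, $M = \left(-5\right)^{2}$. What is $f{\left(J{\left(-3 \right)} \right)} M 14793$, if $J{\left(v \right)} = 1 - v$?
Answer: $-1972400$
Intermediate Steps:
$M = 25$
$f{\left(Z \right)} = - \frac{Z^{2}}{3}$
$f{\left(J{\left(-3 \right)} \right)} M 14793 = - \frac{\left(1 - -3\right)^{2}}{3} \cdot 25 \cdot 14793 = - \frac{\left(1 + 3\right)^{2}}{3} \cdot 25 \cdot 14793 = - \frac{4^{2}}{3} \cdot 25 \cdot 14793 = \left(- \frac{1}{3}\right) 16 \cdot 25 \cdot 14793 = \left(- \frac{16}{3}\right) 25 \cdot 14793 = \left(- \frac{400}{3}\right) 14793 = -1972400$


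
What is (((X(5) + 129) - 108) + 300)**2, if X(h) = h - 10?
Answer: 99856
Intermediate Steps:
X(h) = -10 + h
(((X(5) + 129) - 108) + 300)**2 = ((((-10 + 5) + 129) - 108) + 300)**2 = (((-5 + 129) - 108) + 300)**2 = ((124 - 108) + 300)**2 = (16 + 300)**2 = 316**2 = 99856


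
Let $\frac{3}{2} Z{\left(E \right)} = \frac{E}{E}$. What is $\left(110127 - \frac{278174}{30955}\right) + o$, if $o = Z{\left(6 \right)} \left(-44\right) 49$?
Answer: $\frac{10092631373}{92865} \approx 1.0868 \cdot 10^{5}$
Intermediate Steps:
$Z{\left(E \right)} = \frac{2}{3}$ ($Z{\left(E \right)} = \frac{2 \frac{E}{E}}{3} = \frac{2}{3} \cdot 1 = \frac{2}{3}$)
$o = - \frac{4312}{3}$ ($o = \frac{2}{3} \left(-44\right) 49 = \left(- \frac{88}{3}\right) 49 = - \frac{4312}{3} \approx -1437.3$)
$\left(110127 - \frac{278174}{30955}\right) + o = \left(110127 - \frac{278174}{30955}\right) - \frac{4312}{3} = \frac{3408703111}{30955} - \frac{4312}{3} = \frac{10092631373}{92865}$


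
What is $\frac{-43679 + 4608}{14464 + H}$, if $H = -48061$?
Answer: $\frac{39071}{33597} \approx 1.1629$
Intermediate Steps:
$\frac{-43679 + 4608}{14464 + H} = \frac{-43679 + 4608}{14464 - 48061} = - \frac{39071}{-33597} = \left(-39071\right) \left(- \frac{1}{33597}\right) = \frac{39071}{33597}$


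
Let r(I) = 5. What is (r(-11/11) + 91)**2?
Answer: 9216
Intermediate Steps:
(r(-11/11) + 91)**2 = (5 + 91)**2 = 96**2 = 9216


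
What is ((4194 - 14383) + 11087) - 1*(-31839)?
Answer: 32737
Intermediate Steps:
((4194 - 14383) + 11087) - 1*(-31839) = (-10189 + 11087) + 31839 = 898 + 31839 = 32737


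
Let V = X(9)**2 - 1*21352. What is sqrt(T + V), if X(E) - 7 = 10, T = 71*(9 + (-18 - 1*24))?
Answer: I*sqrt(23406) ≈ 152.99*I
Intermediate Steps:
T = -2343 (T = 71*(9 + (-18 - 24)) = 71*(9 - 42) = 71*(-33) = -2343)
X(E) = 17 (X(E) = 7 + 10 = 17)
V = -21063 (V = 17**2 - 1*21352 = 289 - 21352 = -21063)
sqrt(T + V) = sqrt(-2343 - 21063) = sqrt(-23406) = I*sqrt(23406)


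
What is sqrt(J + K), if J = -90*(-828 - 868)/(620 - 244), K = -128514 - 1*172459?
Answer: 7*I*sqrt(13550053)/47 ≈ 548.24*I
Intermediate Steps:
K = -300973 (K = -128514 - 172459 = -300973)
J = 19080/47 (J = -(-152640)/376 = -90*(-212/47) = 19080/47 ≈ 405.96)
sqrt(J + K) = sqrt(19080/47 - 300973) = sqrt(-14126651/47) = 7*I*sqrt(13550053)/47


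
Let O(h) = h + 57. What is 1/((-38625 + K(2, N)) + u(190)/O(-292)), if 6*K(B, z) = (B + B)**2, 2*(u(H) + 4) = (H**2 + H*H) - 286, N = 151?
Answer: -705/27336604 ≈ -2.5790e-5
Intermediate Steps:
O(h) = 57 + h
u(H) = -147 + H**2 (u(H) = -4 + ((H**2 + H*H) - 286)/2 = -4 + ((H**2 + H**2) - 286)/2 = -4 + (2*H**2 - 286)/2 = -4 + (-286 + 2*H**2)/2 = -4 + (-143 + H**2) = -147 + H**2)
K(B, z) = 2*B**2/3 (K(B, z) = (B + B)**2/6 = (2*B)**2/6 = (4*B**2)/6 = 2*B**2/3)
1/((-38625 + K(2, N)) + u(190)/O(-292)) = 1/((-38625 + (2/3)*2**2) + (-147 + 190**2)/(57 - 292)) = 1/((-38625 + (2/3)*4) + (-147 + 36100)/(-235)) = 1/((-38625 + 8/3) + 35953*(-1/235)) = 1/(-115867/3 - 35953/235) = 1/(-27336604/705) = -705/27336604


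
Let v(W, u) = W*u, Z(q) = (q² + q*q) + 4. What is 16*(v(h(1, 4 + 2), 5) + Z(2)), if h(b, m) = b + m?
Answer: 752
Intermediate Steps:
Z(q) = 4 + 2*q² (Z(q) = (q² + q²) + 4 = 2*q² + 4 = 4 + 2*q²)
16*(v(h(1, 4 + 2), 5) + Z(2)) = 16*((1 + (4 + 2))*5 + (4 + 2*2²)) = 16*((1 + 6)*5 + (4 + 2*4)) = 16*(7*5 + (4 + 8)) = 16*(35 + 12) = 16*47 = 752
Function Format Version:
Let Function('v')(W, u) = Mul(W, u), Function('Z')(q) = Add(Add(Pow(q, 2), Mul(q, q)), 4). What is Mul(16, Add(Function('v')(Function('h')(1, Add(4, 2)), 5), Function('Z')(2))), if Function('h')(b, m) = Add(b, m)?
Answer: 752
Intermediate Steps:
Function('Z')(q) = Add(4, Mul(2, Pow(q, 2))) (Function('Z')(q) = Add(Add(Pow(q, 2), Pow(q, 2)), 4) = Add(Mul(2, Pow(q, 2)), 4) = Add(4, Mul(2, Pow(q, 2))))
Mul(16, Add(Function('v')(Function('h')(1, Add(4, 2)), 5), Function('Z')(2))) = Mul(16, Add(Mul(Add(1, Add(4, 2)), 5), Add(4, Mul(2, Pow(2, 2))))) = Mul(16, Add(Mul(Add(1, 6), 5), Add(4, Mul(2, 4)))) = Mul(16, Add(Mul(7, 5), Add(4, 8))) = Mul(16, Add(35, 12)) = Mul(16, 47) = 752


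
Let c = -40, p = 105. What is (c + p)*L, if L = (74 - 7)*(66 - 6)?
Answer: 261300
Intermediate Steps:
L = 4020 (L = 67*60 = 4020)
(c + p)*L = (-40 + 105)*4020 = 65*4020 = 261300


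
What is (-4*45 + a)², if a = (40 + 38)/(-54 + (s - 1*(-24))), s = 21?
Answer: 320356/9 ≈ 35595.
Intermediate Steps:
a = -26/3 (a = (40 + 38)/(-54 + (21 - 1*(-24))) = 78/(-54 + (21 + 24)) = 78/(-54 + 45) = 78/(-9) = 78*(-⅑) = -26/3 ≈ -8.6667)
(-4*45 + a)² = (-4*45 - 26/3)² = (-180 - 26/3)² = (-566/3)² = 320356/9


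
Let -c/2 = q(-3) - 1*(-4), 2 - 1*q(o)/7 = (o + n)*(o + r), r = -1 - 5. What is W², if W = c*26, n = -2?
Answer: 238517136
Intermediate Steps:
r = -6
q(o) = 14 - 7*(-6 + o)*(-2 + o) (q(o) = 14 - 7*(o - 2)*(o - 6) = 14 - 7*(-2 + o)*(-6 + o) = 14 - 7*(-6 + o)*(-2 + o))
c = 594 (c = -2*((-70 - 7*(-3)² + 56*(-3)) - 1*(-4)) = -2*((-70 - 7*9 - 168) + 4) = -2*((-70 - 63 - 168) + 4) = -2*(-301 + 4) = -2*(-297) = 594)
W = 15444 (W = 594*26 = 15444)
W² = 15444² = 238517136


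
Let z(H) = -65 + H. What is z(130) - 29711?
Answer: -29646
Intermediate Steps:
z(130) - 29711 = (-65 + 130) - 29711 = 65 - 29711 = -29646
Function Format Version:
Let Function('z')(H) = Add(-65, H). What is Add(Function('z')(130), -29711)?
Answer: -29646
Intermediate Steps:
Add(Function('z')(130), -29711) = Add(Add(-65, 130), -29711) = Add(65, -29711) = -29646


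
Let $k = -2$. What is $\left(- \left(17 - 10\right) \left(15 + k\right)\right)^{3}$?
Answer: $-753571$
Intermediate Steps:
$\left(- \left(17 - 10\right) \left(15 + k\right)\right)^{3} = \left(- \left(17 - 10\right) \left(15 - 2\right)\right)^{3} = \left(- 7 \cdot 13\right)^{3} = \left(\left(-1\right) 91\right)^{3} = \left(-91\right)^{3} = -753571$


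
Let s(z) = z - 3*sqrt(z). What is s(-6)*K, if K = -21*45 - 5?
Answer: 5700 + 2850*I*sqrt(6) ≈ 5700.0 + 6981.0*I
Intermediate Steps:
K = -950 (K = -945 - 5 = -950)
s(z) = z - 3*sqrt(z)
s(-6)*K = (-6 - 3*I*sqrt(6))*(-950) = 5700 + 2850*I*sqrt(6)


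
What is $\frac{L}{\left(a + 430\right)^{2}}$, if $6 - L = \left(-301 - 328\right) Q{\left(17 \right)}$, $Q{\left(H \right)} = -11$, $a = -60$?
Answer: $- \frac{6913}{136900} \approx -0.050497$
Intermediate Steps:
$L = -6913$ ($L = 6 - \left(-301 - 328\right) \left(-11\right) = 6 - \left(-629\right) \left(-11\right) = 6 - 6919 = -6913$)
$\frac{L}{\left(a + 430\right)^{2}} = - \frac{6913}{\left(-60 + 430\right)^{2}} = - \frac{6913}{370^{2}} = - \frac{6913}{136900}$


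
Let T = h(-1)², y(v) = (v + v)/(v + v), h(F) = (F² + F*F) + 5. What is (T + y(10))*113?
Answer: 5650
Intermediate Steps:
h(F) = 5 + 2*F² (h(F) = (F² + F²) + 5 = 2*F² + 5 = 5 + 2*F²)
y(v) = 1 (y(v) = (2*v)/((2*v)) = (2*v)*(1/(2*v)) = 1)
T = 49 (T = (5 + 2*(-1)²)² = (5 + 2*1)² = (5 + 2)² = 7² = 49)
(T + y(10))*113 = (49 + 1)*113 = 50*113 = 5650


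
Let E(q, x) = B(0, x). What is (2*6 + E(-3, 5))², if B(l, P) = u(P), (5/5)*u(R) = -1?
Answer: 121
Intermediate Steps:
u(R) = -1
B(l, P) = -1
E(q, x) = -1
(2*6 + E(-3, 5))² = (2*6 - 1)² = (12 - 1)² = 11² = 121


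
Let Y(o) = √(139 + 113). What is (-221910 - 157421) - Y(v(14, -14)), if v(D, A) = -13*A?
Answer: -379331 - 6*√7 ≈ -3.7935e+5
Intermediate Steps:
Y(o) = 6*√7 (Y(o) = √252 = 6*√7)
(-221910 - 157421) - Y(v(14, -14)) = (-221910 - 157421) - 6*√7 = -379331 - 6*√7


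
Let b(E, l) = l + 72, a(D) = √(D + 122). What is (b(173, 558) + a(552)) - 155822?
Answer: -155192 + √674 ≈ -1.5517e+5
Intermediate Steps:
a(D) = √(122 + D)
b(E, l) = 72 + l
(b(173, 558) + a(552)) - 155822 = ((72 + 558) + √(122 + 552)) - 155822 = (630 + √674) - 155822 = -155192 + √674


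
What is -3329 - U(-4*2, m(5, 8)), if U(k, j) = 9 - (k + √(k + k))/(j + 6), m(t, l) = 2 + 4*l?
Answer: -16691/5 + I/10 ≈ -3338.2 + 0.1*I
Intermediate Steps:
U(k, j) = 9 - (k + √2*√k)/(6 + j) (U(k, j) = 9 - (k + √(2*k))/(6 + j) = 9 - (k + √2*√k)/(6 + j))
-3329 - U(-4*2, m(5, 8)) = -3329 - (54 - (-4)*2 + 9*(2 + 4*8) - √2*√(-4*2))/(6 + (2 + 4*8)) = -3329 - (54 - 1*(-8) + 9*(2 + 32) - √2*√(-8))/(6 + (2 + 32)) = -3329 - (54 + 8 + 9*34 - √2*2*I*√2)/(6 + 34) = -3329 - (54 + 8 + 306 - 4*I)/40 = -3329 - (368 - 4*I)/40 = -3329 - (46/5 - I/10) = -3329 + (-46/5 + I/10) = -16691/5 + I/10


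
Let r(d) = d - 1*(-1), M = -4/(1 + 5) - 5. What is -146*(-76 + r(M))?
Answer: 35332/3 ≈ 11777.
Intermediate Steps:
M = -17/3 (M = -4/6 - 5 = (1/6)*(-4) - 5 = -2/3 - 5 = -17/3 ≈ -5.6667)
r(d) = 1 + d (r(d) = d + 1 = 1 + d)
-146*(-76 + r(M)) = -146*(-76 + (1 - 17/3)) = -146*(-76 - 14/3) = -146*(-242/3) = 35332/3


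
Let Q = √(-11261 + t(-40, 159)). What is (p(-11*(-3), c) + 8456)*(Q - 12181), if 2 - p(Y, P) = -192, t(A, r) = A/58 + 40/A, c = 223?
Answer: -105365650 + 8650*I*√9471922/29 ≈ -1.0537e+8 + 9.1799e+5*I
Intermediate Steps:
t(A, r) = 40/A + A/58 (t(A, r) = A*(1/58) + 40/A = A/58 + 40/A = 40/A + A/58)
p(Y, P) = 194 (p(Y, P) = 2 - 1*(-192) = 2 + 192 = 194)
Q = I*√9471922/29 (Q = √(-11261 + (40/(-40) + (1/58)*(-40))) = √(-11261 + (40*(-1/40) - 20/29)) = √(-11261 + (-1 - 20/29)) = √(-11261 - 49/29) = √(-326618/29) = I*√9471922/29 ≈ 106.13*I)
(p(-11*(-3), c) + 8456)*(Q - 12181) = (194 + 8456)*(I*√9471922/29 - 12181) = 8650*(-12181 + I*√9471922/29) = -105365650 + 8650*I*√9471922/29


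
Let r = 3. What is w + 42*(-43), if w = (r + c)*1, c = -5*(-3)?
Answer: -1788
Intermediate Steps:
c = 15
w = 18 (w = (3 + 15)*1 = 18*1 = 18)
w + 42*(-43) = 18 + 42*(-43) = 18 - 1806 = -1788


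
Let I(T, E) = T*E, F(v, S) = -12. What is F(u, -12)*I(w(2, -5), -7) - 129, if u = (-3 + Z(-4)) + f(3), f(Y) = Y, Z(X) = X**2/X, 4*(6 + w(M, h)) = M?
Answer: -591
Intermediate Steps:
w(M, h) = -6 + M/4
Z(X) = X
u = -4 (u = (-3 - 4) + 3 = -7 + 3 = -4)
I(T, E) = E*T
F(u, -12)*I(w(2, -5), -7) - 129 = -(-84)*(-6 + (1/4)*2) - 129 = -(-84)*(-6 + 1/2) - 129 = -(-84)*(-11)/2 - 129 = -12*77/2 - 129 = -462 - 129 = -591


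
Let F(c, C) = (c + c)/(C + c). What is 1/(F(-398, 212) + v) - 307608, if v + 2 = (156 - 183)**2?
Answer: -20920112379/68009 ≈ -3.0761e+5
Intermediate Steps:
F(c, C) = 2*c/(C + c) (F(c, C) = (2*c)/(C + c) = 2*c/(C + c))
v = 727 (v = -2 + (156 - 183)**2 = -2 + (-27)**2 = -2 + 729 = 727)
1/(F(-398, 212) + v) - 307608 = 1/(2*(-398)/(212 - 398) + 727) - 307608 = 1/(2*(-398)/(-186) + 727) - 307608 = 1/(2*(-398)*(-1/186) + 727) - 307608 = 1/(398/93 + 727) - 307608 = 1/(68009/93) - 307608 = 93/68009 - 307608 = -20920112379/68009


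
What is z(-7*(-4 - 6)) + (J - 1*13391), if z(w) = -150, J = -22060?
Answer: -35601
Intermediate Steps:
z(-7*(-4 - 6)) + (J - 1*13391) = -150 + (-22060 - 1*13391) = -150 + (-22060 - 13391) = -150 - 35451 = -35601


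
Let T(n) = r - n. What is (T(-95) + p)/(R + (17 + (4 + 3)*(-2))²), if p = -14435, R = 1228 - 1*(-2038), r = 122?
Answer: -14218/3275 ≈ -4.3414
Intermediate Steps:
T(n) = 122 - n
R = 3266 (R = 1228 + 2038 = 3266)
(T(-95) + p)/(R + (17 + (4 + 3)*(-2))²) = ((122 - 1*(-95)) - 14435)/(3266 + (17 + (4 + 3)*(-2))²) = ((122 + 95) - 14435)/(3266 + (17 + 7*(-2))²) = (217 - 14435)/(3266 + (17 - 14)²) = -14218/(3266 + 3²) = -14218/(3266 + 9) = -14218/3275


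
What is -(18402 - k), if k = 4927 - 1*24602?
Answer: -38077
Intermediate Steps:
k = -19675 (k = 4927 - 24602 = -19675)
-(18402 - k) = -(18402 - 1*(-19675)) = -(18402 + 19675) = -1*38077 = -38077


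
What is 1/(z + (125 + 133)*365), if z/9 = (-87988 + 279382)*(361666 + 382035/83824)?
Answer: 1352/842288248248117 ≈ 1.6052e-12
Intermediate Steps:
z = 842288120930277/1352 (z = 9*((-87988 + 279382)*(361666 + 382035/83824)) = 9*(191394*(361666 + 382035*(1/83824))) = 9*(191394*(361666 + 382035/83824)) = 9*(191394*(30316672819/83824)) = 9*(93587568992253/1352) = 842288120930277/1352 ≈ 6.2299e+11)
1/(z + (125 + 133)*365) = 1/(842288120930277/1352 + (125 + 133)*365) = 1/(842288120930277/1352 + 258*365) = 1/(842288120930277/1352 + 94170) = 1/(842288248248117/1352) = 1352/842288248248117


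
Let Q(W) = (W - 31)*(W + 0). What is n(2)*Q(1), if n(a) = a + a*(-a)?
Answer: 60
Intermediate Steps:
n(a) = a - a²
Q(W) = W*(-31 + W) (Q(W) = (-31 + W)*W = W*(-31 + W))
n(2)*Q(1) = (2*(1 - 1*2))*(1*(-31 + 1)) = (2*(1 - 2))*(1*(-30)) = (2*(-1))*(-30) = -2*(-30) = 60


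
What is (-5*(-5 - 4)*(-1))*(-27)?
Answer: 1215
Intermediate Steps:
(-5*(-5 - 4)*(-1))*(-27) = (-5*(-9)*(-1))*(-27) = (45*(-1))*(-27) = -45*(-27) = 1215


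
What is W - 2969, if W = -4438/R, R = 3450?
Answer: -5123744/1725 ≈ -2970.3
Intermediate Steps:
W = -2219/1725 (W = -4438/3450 = -4438*1/3450 = -2219/1725 ≈ -1.2864)
W - 2969 = -2219/1725 - 2969 = -5123744/1725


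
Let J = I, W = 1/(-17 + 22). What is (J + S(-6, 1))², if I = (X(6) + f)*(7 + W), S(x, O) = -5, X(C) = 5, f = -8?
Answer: 17689/25 ≈ 707.56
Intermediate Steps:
W = ⅕ (W = 1/5 = ⅕ ≈ 0.20000)
I = -108/5 (I = (5 - 8)*(7 + ⅕) = -3*36/5 = -108/5 ≈ -21.600)
J = -108/5 ≈ -21.600
(J + S(-6, 1))² = (-108/5 - 5)² = (-133/5)² = 17689/25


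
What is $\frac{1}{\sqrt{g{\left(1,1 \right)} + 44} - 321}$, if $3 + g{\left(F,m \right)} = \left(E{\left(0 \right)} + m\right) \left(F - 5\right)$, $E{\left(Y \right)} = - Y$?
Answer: $- \frac{321}{103004} - \frac{\sqrt{37}}{103004} \approx -0.0031754$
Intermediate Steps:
$g{\left(F,m \right)} = -3 + m \left(-5 + F\right)$ ($g{\left(F,m \right)} = -3 + \left(\left(-1\right) 0 + m\right) \left(F - 5\right) = -3 + \left(0 + m\right) \left(-5 + F\right) = -3 + m \left(-5 + F\right)$)
$\frac{1}{\sqrt{g{\left(1,1 \right)} + 44} - 321} = \frac{1}{\sqrt{\left(-3 - 5 + 1 \cdot 1\right) + 44} - 321} = \frac{1}{\sqrt{\left(-3 - 5 + 1\right) + 44} - 321} = \frac{1}{\sqrt{-7 + 44} - 321} = \frac{1}{\sqrt{37} - 321} = \frac{1}{-321 + \sqrt{37}}$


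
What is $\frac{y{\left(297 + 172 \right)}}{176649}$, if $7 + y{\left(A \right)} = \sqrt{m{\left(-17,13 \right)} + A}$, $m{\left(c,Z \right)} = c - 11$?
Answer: $\frac{14}{176649} \approx 7.9253 \cdot 10^{-5}$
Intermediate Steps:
$m{\left(c,Z \right)} = -11 + c$
$y{\left(A \right)} = -7 + \sqrt{-28 + A}$ ($y{\left(A \right)} = -7 + \sqrt{\left(-11 - 17\right) + A} = -7 + \sqrt{-28 + A}$)
$\frac{y{\left(297 + 172 \right)}}{176649} = \frac{-7 + \sqrt{-28 + \left(297 + 172\right)}}{176649} = \left(-7 + \sqrt{-28 + 469}\right) \frac{1}{176649} = \left(-7 + \sqrt{441}\right) \frac{1}{176649} = \left(-7 + 21\right) \frac{1}{176649} = 14 \cdot \frac{1}{176649} = \frac{14}{176649}$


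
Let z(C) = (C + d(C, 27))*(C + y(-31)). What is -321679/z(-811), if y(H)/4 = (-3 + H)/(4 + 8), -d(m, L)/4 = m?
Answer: 321679/2000737 ≈ 0.16078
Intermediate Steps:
d(m, L) = -4*m
y(H) = -1 + H/3 (y(H) = 4*((-3 + H)/(4 + 8)) = 4*((-3 + H)/12) = 4*((-3 + H)*(1/12)) = 4*(-¼ + H/12) = -1 + H/3)
z(C) = -3*C*(-34/3 + C) (z(C) = (C - 4*C)*(C + (-1 + (⅓)*(-31))) = (-3*C)*(C + (-1 - 31/3)) = (-3*C)*(C - 34/3) = (-3*C)*(-34/3 + C) = -3*C*(-34/3 + C))
-321679/z(-811) = -321679*(-1/(811*(34 - 3*(-811)))) = -321679*(-1/(811*(34 + 2433))) = -321679/((-811*2467)) = -321679/(-2000737) = -321679*(-1/2000737) = 321679/2000737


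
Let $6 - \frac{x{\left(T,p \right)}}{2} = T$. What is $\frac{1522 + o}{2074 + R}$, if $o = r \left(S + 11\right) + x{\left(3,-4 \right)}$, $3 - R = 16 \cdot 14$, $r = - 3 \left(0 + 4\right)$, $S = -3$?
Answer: $\frac{1432}{1853} \approx 0.7728$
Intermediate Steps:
$r = -12$ ($r = \left(-3\right) 4 = -12$)
$x{\left(T,p \right)} = 12 - 2 T$
$R = -221$ ($R = 3 - 16 \cdot 14 = 3 - 224 = -221$)
$o = -90$ ($o = - 12 \left(-3 + 11\right) + \left(12 - 6\right) = \left(-12\right) 8 + \left(12 - 6\right) = -96 + 6 = -90$)
$\frac{1522 + o}{2074 + R} = \frac{1522 - 90}{2074 - 221} = \frac{1432}{1853}$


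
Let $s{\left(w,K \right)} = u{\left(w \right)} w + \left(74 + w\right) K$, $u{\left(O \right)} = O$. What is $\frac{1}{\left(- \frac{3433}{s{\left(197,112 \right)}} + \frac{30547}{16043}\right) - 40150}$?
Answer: $- \frac{1109549923}{44546371823002} \approx -2.4908 \cdot 10^{-5}$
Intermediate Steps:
$s{\left(w,K \right)} = w^{2} + K \left(74 + w\right)$ ($s{\left(w,K \right)} = w w + \left(74 + w\right) K = w^{2} + K \left(74 + w\right)$)
$\frac{1}{\left(- \frac{3433}{s{\left(197,112 \right)}} + \frac{30547}{16043}\right) - 40150} = \frac{1}{\left(- \frac{3433}{197^{2} + 74 \cdot 112 + 112 \cdot 197} + \frac{30547}{16043}\right) - 40150} = \frac{1}{\left(- \frac{3433}{38809 + 8288 + 22064} + 30547 \cdot \frac{1}{16043}\right) - 40150} = \frac{1}{\left(- \frac{3433}{69161} + \frac{30547}{16043}\right) - 40150} = \frac{1}{\frac{2057585448}{1109549923} - 40150} = \frac{1}{- \frac{44546371823002}{1109549923}} = - \frac{1109549923}{44546371823002}$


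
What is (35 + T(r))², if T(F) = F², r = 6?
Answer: 5041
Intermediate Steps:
(35 + T(r))² = (35 + 6²)² = (35 + 36)² = 71² = 5041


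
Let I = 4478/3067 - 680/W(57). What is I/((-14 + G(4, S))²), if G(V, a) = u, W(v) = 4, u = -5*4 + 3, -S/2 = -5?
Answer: -516912/2947387 ≈ -0.17538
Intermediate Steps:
S = 10 (S = -2*(-5) = 10)
u = -17 (u = -20 + 3 = -17)
G(V, a) = -17
I = -516912/3067 (I = 4478/3067 - 680/4 = 4478*(1/3067) - 680*¼ = 4478/3067 - 170 = -516912/3067 ≈ -168.54)
I/((-14 + G(4, S))²) = -516912/(3067*(-14 - 17)²) = -516912/(3067*((-31)²)) = -516912/3067/961 = -516912/3067*1/961 = -516912/2947387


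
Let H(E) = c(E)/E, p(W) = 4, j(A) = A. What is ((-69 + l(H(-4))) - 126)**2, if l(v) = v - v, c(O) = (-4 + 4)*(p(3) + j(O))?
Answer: 38025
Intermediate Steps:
c(O) = 0 (c(O) = (-4 + 4)*(4 + O) = 0*(4 + O) = 0)
H(E) = 0 (H(E) = 0/E = 0)
l(v) = 0
((-69 + l(H(-4))) - 126)**2 = ((-69 + 0) - 126)**2 = (-69 - 126)**2 = (-195)**2 = 38025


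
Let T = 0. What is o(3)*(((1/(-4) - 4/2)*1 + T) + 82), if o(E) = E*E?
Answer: 2871/4 ≈ 717.75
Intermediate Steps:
o(E) = E²
o(3)*(((1/(-4) - 4/2)*1 + T) + 82) = 3²*(((1/(-4) - 4/2)*1 + 0) + 82) = 9*(((1*(-¼) - 4*½)*1 + 0) + 82) = 9*(((-¼ - 2)*1 + 0) + 82) = 9*((-9/4*1 + 0) + 82) = 9*((-9/4 + 0) + 82) = 9*(-9/4 + 82) = 9*(319/4) = 2871/4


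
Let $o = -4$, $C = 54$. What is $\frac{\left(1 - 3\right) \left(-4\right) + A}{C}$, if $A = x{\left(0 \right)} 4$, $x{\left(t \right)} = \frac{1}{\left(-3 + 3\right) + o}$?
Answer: $\frac{7}{54} \approx 0.12963$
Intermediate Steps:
$x{\left(t \right)} = - \frac{1}{4}$ ($x{\left(t \right)} = \frac{1}{\left(-3 + 3\right) - 4} = \frac{1}{0 - 4} = \frac{1}{-4} = - \frac{1}{4}$)
$A = -1$ ($A = \left(- \frac{1}{4}\right) 4 = -1$)
$\frac{\left(1 - 3\right) \left(-4\right) + A}{C} = \frac{\left(1 - 3\right) \left(-4\right) - 1}{54} = \left(\left(-2\right) \left(-4\right) - 1\right) \frac{1}{54} = \left(8 - 1\right) \frac{1}{54} = 7 \cdot \frac{1}{54} = \frac{7}{54}$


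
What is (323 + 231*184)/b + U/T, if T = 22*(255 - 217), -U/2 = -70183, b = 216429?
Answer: 800396747/4761438 ≈ 168.10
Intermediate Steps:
U = 140366 (U = -2*(-70183) = 140366)
T = 836 (T = 22*38 = 836)
(323 + 231*184)/b + U/T = (323 + 231*184)/216429 + 140366/836 = (323 + 42504)*(1/216429) + 140366*(1/836) = 42827*(1/216429) + 70183/418 = 42827/216429 + 70183/418 = 800396747/4761438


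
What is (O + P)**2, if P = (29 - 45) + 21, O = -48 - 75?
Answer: 13924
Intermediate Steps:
O = -123
P = 5 (P = -16 + 21 = 5)
(O + P)**2 = (-123 + 5)**2 = (-118)**2 = 13924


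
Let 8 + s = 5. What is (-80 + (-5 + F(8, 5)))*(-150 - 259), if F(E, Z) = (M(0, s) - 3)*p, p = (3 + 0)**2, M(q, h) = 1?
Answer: 42127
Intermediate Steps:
s = -3 (s = -8 + 5 = -3)
p = 9 (p = 3**2 = 9)
F(E, Z) = -18 (F(E, Z) = (1 - 3)*9 = -2*9 = -18)
(-80 + (-5 + F(8, 5)))*(-150 - 259) = (-80 + (-5 - 18))*(-150 - 259) = (-80 - 23)*(-409) = -103*(-409) = 42127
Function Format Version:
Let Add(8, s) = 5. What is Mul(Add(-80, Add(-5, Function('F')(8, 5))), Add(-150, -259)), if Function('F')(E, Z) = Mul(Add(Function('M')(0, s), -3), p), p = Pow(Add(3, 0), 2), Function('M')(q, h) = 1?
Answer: 42127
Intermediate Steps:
s = -3 (s = Add(-8, 5) = -3)
p = 9 (p = Pow(3, 2) = 9)
Function('F')(E, Z) = -18 (Function('F')(E, Z) = Mul(Add(1, -3), 9) = Mul(-2, 9) = -18)
Mul(Add(-80, Add(-5, Function('F')(8, 5))), Add(-150, -259)) = Mul(Add(-80, Add(-5, -18)), Add(-150, -259)) = Mul(Add(-80, -23), -409) = Mul(-103, -409) = 42127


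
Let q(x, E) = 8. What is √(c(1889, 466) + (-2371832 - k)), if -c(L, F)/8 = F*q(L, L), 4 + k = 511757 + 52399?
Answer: 4*I*√185363 ≈ 1722.2*I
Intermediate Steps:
k = 564152 (k = -4 + (511757 + 52399) = -4 + 564156 = 564152)
c(L, F) = -64*F (c(L, F) = -8*F*8 = -64*F)
√(c(1889, 466) + (-2371832 - k)) = √(-64*466 + (-2371832 - 1*564152)) = √(-29824 + (-2371832 - 564152)) = √(-29824 - 2935984) = √(-2965808) = 4*I*√185363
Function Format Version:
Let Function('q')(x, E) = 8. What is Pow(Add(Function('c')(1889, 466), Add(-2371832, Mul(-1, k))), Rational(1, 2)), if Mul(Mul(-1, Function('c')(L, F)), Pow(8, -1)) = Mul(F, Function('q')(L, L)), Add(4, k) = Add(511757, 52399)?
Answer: Mul(4, I, Pow(185363, Rational(1, 2))) ≈ Mul(1722.2, I)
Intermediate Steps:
k = 564152 (k = Add(-4, Add(511757, 52399)) = Add(-4, 564156) = 564152)
Function('c')(L, F) = Mul(-64, F) (Function('c')(L, F) = Mul(-8, Mul(F, 8)) = Mul(-8, Mul(8, F)) = Mul(-64, F))
Pow(Add(Function('c')(1889, 466), Add(-2371832, Mul(-1, k))), Rational(1, 2)) = Pow(Add(Mul(-64, 466), Add(-2371832, Mul(-1, 564152))), Rational(1, 2)) = Pow(Add(-29824, Add(-2371832, -564152)), Rational(1, 2)) = Pow(Add(-29824, -2935984), Rational(1, 2)) = Pow(-2965808, Rational(1, 2)) = Mul(4, I, Pow(185363, Rational(1, 2)))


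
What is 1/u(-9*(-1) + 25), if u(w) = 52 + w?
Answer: 1/86 ≈ 0.011628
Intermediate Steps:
1/u(-9*(-1) + 25) = 1/(52 + (-9*(-1) + 25)) = 1/(52 + (9 + 25)) = 1/(52 + 34) = 1/86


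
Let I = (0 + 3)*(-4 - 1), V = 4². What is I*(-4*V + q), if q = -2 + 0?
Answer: 990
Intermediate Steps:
V = 16
I = -15 (I = 3*(-5) = -15)
q = -2
I*(-4*V + q) = -15*(-4*16 - 2) = -15*(-64 - 2) = -15*(-66) = 990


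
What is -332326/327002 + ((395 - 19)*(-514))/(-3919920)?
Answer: -38734175606/40056927495 ≈ -0.96698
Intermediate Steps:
-332326/327002 + ((395 - 19)*(-514))/(-3919920) = -332326*1/327002 + (376*(-514))*(-1/3919920) = -166163/163501 - 193264*(-1/3919920) = -166163/163501 + 12079/244995 = -38734175606/40056927495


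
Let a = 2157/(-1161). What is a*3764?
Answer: -2706316/387 ≈ -6993.1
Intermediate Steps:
a = -719/387 (a = 2157*(-1/1161) = -719/387 ≈ -1.8579)
a*3764 = -719/387*3764 = -2706316/387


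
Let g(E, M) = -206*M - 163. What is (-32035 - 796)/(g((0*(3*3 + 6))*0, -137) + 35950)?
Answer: -32831/64009 ≈ -0.51291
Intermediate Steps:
g(E, M) = -163 - 206*M
(-32035 - 796)/(g((0*(3*3 + 6))*0, -137) + 35950) = (-32035 - 796)/((-163 - 206*(-137)) + 35950) = -32831/((-163 + 28222) + 35950) = -32831/(28059 + 35950) = -32831/64009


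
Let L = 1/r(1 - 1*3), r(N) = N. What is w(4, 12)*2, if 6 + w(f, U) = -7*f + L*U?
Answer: -80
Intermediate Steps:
L = -½ (L = 1/(1 - 1*3) = 1/(1 - 3) = 1/(-2) = -½ ≈ -0.50000)
w(f, U) = -6 - 7*f - U/2 (w(f, U) = -6 + (-7*f - U/2) = -6 - 7*f - U/2)
w(4, 12)*2 = (-6 - 7*4 - ½*12)*2 = (-6 - 28 - 6)*2 = -40*2 = -80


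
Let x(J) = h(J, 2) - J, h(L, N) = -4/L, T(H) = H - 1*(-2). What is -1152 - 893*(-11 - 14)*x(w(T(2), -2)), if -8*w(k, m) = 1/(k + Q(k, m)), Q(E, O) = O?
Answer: 22864693/16 ≈ 1.4290e+6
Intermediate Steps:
T(H) = 2 + H (T(H) = H + 2 = 2 + H)
w(k, m) = -1/(8*(k + m))
x(J) = -J - 4/J (x(J) = -4/J - J = -J - 4/J)
-1152 - 893*(-11 - 14)*x(w(T(2), -2)) = -1152 - 893*(-11 - 14)*(-(-1)/(8*(2 + 2) + 8*(-2)) - (64 - 32*(2 + 2))) = -1152 - (-22325)*(-(-1)/(8*4 - 16) - 4/((-1/(8*4 - 16)))) = -1152 - (-22325)*(-(-1)/(32 - 16) - 4/((-1/(32 - 16)))) = -1152 - (-22325)*(-(-1)/16 - 4/((-1/16))) = -1152 - (-22325)*(-(-1)/16 - 4/((-1*1/16))) = -1152 - (-22325)*(-1*(-1/16) - 4/(-1/16)) = -1152 - (-22325)*(1/16 - 4*(-16)) = -1152 - (-22325)*(1/16 + 64) = -1152 - (-22325)*1025/16 = -1152 - 893*(-25625/16) = -1152 + 22883125/16 = 22864693/16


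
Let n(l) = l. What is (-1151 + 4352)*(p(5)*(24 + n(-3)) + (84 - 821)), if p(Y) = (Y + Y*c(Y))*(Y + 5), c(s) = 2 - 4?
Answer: -5720187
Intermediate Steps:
c(s) = -2
p(Y) = -Y*(5 + Y) (p(Y) = (Y + Y*(-2))*(Y + 5) = (Y - 2*Y)*(5 + Y) = (-Y)*(5 + Y) = -Y*(5 + Y))
(-1151 + 4352)*(p(5)*(24 + n(-3)) + (84 - 821)) = (-1151 + 4352)*((5*(-5 - 1*5))*(24 - 3) + (84 - 821)) = 3201*((5*(-5 - 5))*21 - 737) = 3201*((5*(-10))*21 - 737) = 3201*(-50*21 - 737) = 3201*(-1050 - 737) = 3201*(-1787) = -5720187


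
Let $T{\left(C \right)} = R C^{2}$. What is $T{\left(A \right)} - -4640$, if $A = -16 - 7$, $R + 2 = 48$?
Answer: $28974$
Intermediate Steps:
$R = 46$ ($R = -2 + 48 = 46$)
$A = -23$ ($A = -16 - 7 = -23$)
$T{\left(C \right)} = 46 C^{2}$
$T{\left(A \right)} - -4640 = 46 \left(-23\right)^{2} - -4640 = 46 \cdot 529 + 4640 = 24334 + 4640 = 28974$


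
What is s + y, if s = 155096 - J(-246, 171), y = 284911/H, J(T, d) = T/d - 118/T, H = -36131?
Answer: 4365144659892/28146049 ≈ 1.5509e+5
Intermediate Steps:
J(T, d) = -118/T + T/d
y = -284911/36131 (y = 284911/(-36131) = 284911*(-1/36131) = -284911/36131 ≈ -7.8855)
s = 120820531/779 (s = 155096 - (-118/(-246) - 246/171) = 155096 - (-118*(-1/246) - 246*1/171) = 155096 - (59/123 - 82/57) = 155096 - 1*(-747/779) = 155096 + 747/779 = 120820531/779 ≈ 1.5510e+5)
s + y = 120820531/779 - 284911/36131 = 4365144659892/28146049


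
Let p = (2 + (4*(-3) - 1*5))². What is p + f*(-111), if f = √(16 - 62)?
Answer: 225 - 111*I*√46 ≈ 225.0 - 752.84*I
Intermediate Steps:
f = I*√46 (f = √(-46) = I*√46 ≈ 6.7823*I)
p = 225 (p = (2 + (-12 - 5))² = (2 - 17)² = (-15)² = 225)
p + f*(-111) = 225 + (I*√46)*(-111) = 225 - 111*I*√46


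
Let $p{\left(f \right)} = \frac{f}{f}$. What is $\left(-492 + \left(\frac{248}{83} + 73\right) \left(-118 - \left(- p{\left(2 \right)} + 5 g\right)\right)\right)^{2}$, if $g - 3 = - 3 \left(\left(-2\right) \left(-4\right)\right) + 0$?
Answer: $\frac{13576910400}{6889} \approx 1.9708 \cdot 10^{6}$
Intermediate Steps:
$p{\left(f \right)} = 1$
$g = -21$ ($g = 3 + \left(- 3 \left(\left(-2\right) \left(-4\right)\right) + 0\right) = 3 + \left(\left(-3\right) 8 + 0\right) = 3 + \left(-24 + 0\right) = 3 - 24 = -21$)
$\left(-492 + \left(\frac{248}{83} + 73\right) \left(-118 - \left(- p{\left(2 \right)} + 5 g\right)\right)\right)^{2} = \left(-492 + \left(\frac{248}{83} + 73\right) \left(-118 + \left(1 - -105\right)\right)\right)^{2} = \left(-492 + \left(248 \cdot \frac{1}{83} + 73\right) \left(-118 + \left(1 + 105\right)\right)\right)^{2} = \left(-492 + \left(\frac{248}{83} + 73\right) \left(-118 + 106\right)\right)^{2} = \left(-492 + \frac{6307}{83} \left(-12\right)\right)^{2} = \left(-492 - \frac{75684}{83}\right)^{2} = \left(- \frac{116520}{83}\right)^{2} = \frac{13576910400}{6889}$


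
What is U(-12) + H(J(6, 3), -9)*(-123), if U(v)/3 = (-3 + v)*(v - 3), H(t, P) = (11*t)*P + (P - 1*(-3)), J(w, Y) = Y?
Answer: 37944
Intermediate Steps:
H(t, P) = 3 + P + 11*P*t (H(t, P) = 11*P*t + (P + 3) = 11*P*t + (3 + P) = 3 + P + 11*P*t)
U(v) = 3*(-3 + v)² (U(v) = 3*((-3 + v)*(v - 3)) = 3*((-3 + v)*(-3 + v)) = 3*(-3 + v)²)
U(-12) + H(J(6, 3), -9)*(-123) = 3*(-3 - 12)² + (3 - 9 + 11*(-9)*3)*(-123) = 3*(-15)² + (3 - 9 - 297)*(-123) = 3*225 - 303*(-123) = 675 + 37269 = 37944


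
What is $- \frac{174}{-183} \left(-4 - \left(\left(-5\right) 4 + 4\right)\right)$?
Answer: $\frac{696}{61} \approx 11.41$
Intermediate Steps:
$- \frac{174}{-183} \left(-4 - \left(\left(-5\right) 4 + 4\right)\right) = \left(-174\right) \left(- \frac{1}{183}\right) \left(-4 - \left(-20 + 4\right)\right) = \frac{58 \left(-4 - -16\right)}{61} = \frac{58 \left(-4 + 16\right)}{61} = \frac{58}{61} \cdot 12 = \frac{696}{61}$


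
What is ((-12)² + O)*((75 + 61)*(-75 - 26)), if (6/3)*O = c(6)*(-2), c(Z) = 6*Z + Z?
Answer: -1401072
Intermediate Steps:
c(Z) = 7*Z
O = -42 (O = ((7*6)*(-2))/2 = (42*(-2))/2 = (½)*(-84) = -42)
((-12)² + O)*((75 + 61)*(-75 - 26)) = ((-12)² - 42)*((75 + 61)*(-75 - 26)) = (144 - 42)*(136*(-101)) = 102*(-13736) = -1401072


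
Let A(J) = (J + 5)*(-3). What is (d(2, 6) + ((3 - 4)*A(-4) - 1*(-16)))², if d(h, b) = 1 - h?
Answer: 324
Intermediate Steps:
A(J) = -15 - 3*J (A(J) = (5 + J)*(-3) = -15 - 3*J)
(d(2, 6) + ((3 - 4)*A(-4) - 1*(-16)))² = ((1 - 1*2) + ((3 - 4)*(-15 - 3*(-4)) - 1*(-16)))² = ((1 - 2) + (-(-15 + 12) + 16))² = (-1 + (-1*(-3) + 16))² = (-1 + (3 + 16))² = (-1 + 19)² = 18² = 324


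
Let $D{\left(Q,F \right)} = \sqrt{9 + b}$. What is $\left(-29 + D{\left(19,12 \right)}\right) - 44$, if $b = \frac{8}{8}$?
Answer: $-73 + \sqrt{10} \approx -69.838$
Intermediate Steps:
$b = 1$ ($b = 8 \cdot \frac{1}{8} = 1$)
$D{\left(Q,F \right)} = \sqrt{10}$ ($D{\left(Q,F \right)} = \sqrt{9 + 1} = \sqrt{10}$)
$\left(-29 + D{\left(19,12 \right)}\right) - 44 = \left(-29 + \sqrt{10}\right) - 44 = -73 + \sqrt{10}$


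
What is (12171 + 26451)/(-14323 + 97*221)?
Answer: 19311/3557 ≈ 5.4290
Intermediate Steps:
(12171 + 26451)/(-14323 + 97*221) = 38622/(-14323 + 21437) = 38622/7114 = 38622*(1/7114) = 19311/3557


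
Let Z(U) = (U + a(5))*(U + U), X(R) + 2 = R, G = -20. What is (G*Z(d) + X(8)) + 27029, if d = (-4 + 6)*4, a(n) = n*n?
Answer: 16475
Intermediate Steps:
a(n) = n**2
X(R) = -2 + R
d = 8 (d = 2*4 = 8)
Z(U) = 2*U*(25 + U) (Z(U) = (U + 5**2)*(U + U) = (U + 25)*(2*U) = (25 + U)*(2*U) = 2*U*(25 + U))
(G*Z(d) + X(8)) + 27029 = (-40*8*(25 + 8) + (-2 + 8)) + 27029 = (-40*8*33 + 6) + 27029 = (-20*528 + 6) + 27029 = (-10560 + 6) + 27029 = -10554 + 27029 = 16475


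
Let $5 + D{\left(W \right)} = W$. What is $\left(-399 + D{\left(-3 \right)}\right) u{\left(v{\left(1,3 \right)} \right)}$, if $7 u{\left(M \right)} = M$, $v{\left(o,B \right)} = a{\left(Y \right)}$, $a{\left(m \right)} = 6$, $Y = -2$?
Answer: $- \frac{2442}{7} \approx -348.86$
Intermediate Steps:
$v{\left(o,B \right)} = 6$
$u{\left(M \right)} = \frac{M}{7}$
$D{\left(W \right)} = -5 + W$
$\left(-399 + D{\left(-3 \right)}\right) u{\left(v{\left(1,3 \right)} \right)} = \left(-399 - 8\right) \frac{1}{7} \cdot 6 = \left(-399 - 8\right) \frac{6}{7} = \left(-407\right) \frac{6}{7} = - \frac{2442}{7}$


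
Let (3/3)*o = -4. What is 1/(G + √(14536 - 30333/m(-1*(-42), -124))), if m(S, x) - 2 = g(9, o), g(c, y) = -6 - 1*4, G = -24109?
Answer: -192872/4649804427 - 2*√293242/4649804427 ≈ -4.1713e-5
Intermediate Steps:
o = -4
g(c, y) = -10 (g(c, y) = -6 - 4 = -10)
m(S, x) = -8 (m(S, x) = 2 - 10 = -8)
1/(G + √(14536 - 30333/m(-1*(-42), -124))) = 1/(-24109 + √(14536 - 30333/(-8))) = 1/(-24109 + √(14536 - 30333*(-⅛))) = 1/(-24109 + √(14536 + 30333/8)) = 1/(-24109 + √(146621/8)) = 1/(-24109 + √293242/4)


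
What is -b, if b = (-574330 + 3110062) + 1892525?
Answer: -4428257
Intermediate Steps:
b = 4428257 (b = 2535732 + 1892525 = 4428257)
-b = -1*4428257 = -4428257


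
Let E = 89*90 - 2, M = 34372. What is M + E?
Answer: 42380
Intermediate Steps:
E = 8008 (E = 8010 - 2 = 8008)
M + E = 34372 + 8008 = 42380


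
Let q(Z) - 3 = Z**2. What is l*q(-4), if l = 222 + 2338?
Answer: 48640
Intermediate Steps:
q(Z) = 3 + Z**2
l = 2560
l*q(-4) = 2560*(3 + (-4)**2) = 2560*(3 + 16) = 2560*19 = 48640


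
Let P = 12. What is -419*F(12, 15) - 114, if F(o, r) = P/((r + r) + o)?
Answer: -1636/7 ≈ -233.71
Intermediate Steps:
F(o, r) = 12/(o + 2*r) (F(o, r) = 12/((r + r) + o) = 12/(2*r + o) = 12/(o + 2*r))
-419*F(12, 15) - 114 = -5028/(12 + 2*15) - 114 = -5028/(12 + 30) - 114 = -5028/42 - 114 = -419*2/7 - 114 = -838/7 - 114 = -1636/7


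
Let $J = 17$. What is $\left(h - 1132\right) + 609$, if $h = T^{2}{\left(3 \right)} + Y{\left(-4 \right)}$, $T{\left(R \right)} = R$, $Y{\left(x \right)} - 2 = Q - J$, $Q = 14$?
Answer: $-515$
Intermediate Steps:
$Y{\left(x \right)} = -1$ ($Y{\left(x \right)} = 2 + \left(14 - 17\right) = 2 - 3 = -1$)
$h = 8$ ($h = 3^{2} - 1 = 9 - 1 = 8$)
$\left(h - 1132\right) + 609 = \left(8 - 1132\right) + 609 = -1124 + 609 = -515$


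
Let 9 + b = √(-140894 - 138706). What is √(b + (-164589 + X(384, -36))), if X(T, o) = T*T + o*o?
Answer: √(-15846 + 20*I*√699) ≈ 2.1 + 125.9*I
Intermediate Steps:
b = -9 + 20*I*√699 (b = -9 + √(-140894 - 138706) = -9 + √(-279600) = -9 + 20*I*√699 ≈ -9.0 + 528.77*I)
X(T, o) = T² + o²
√(b + (-164589 + X(384, -36))) = √((-9 + 20*I*√699) + (-164589 + (384² + (-36)²))) = √((-9 + 20*I*√699) + (-164589 + (147456 + 1296))) = √((-9 + 20*I*√699) + (-164589 + 148752)) = √((-9 + 20*I*√699) - 15837) = √(-15846 + 20*I*√699)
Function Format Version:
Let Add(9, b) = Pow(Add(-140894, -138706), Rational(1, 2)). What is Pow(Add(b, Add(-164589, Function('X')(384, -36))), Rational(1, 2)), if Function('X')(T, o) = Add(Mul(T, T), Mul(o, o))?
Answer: Pow(Add(-15846, Mul(20, I, Pow(699, Rational(1, 2)))), Rational(1, 2)) ≈ Add(2.1000, Mul(125.90, I))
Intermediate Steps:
b = Add(-9, Mul(20, I, Pow(699, Rational(1, 2)))) (b = Add(-9, Pow(Add(-140894, -138706), Rational(1, 2))) = Add(-9, Pow(-279600, Rational(1, 2))) = Add(-9, Mul(20, I, Pow(699, Rational(1, 2)))) ≈ Add(-9.0000, Mul(528.77, I)))
Function('X')(T, o) = Add(Pow(T, 2), Pow(o, 2))
Pow(Add(b, Add(-164589, Function('X')(384, -36))), Rational(1, 2)) = Pow(Add(Add(-9, Mul(20, I, Pow(699, Rational(1, 2)))), Add(-164589, Add(Pow(384, 2), Pow(-36, 2)))), Rational(1, 2)) = Pow(Add(Add(-9, Mul(20, I, Pow(699, Rational(1, 2)))), Add(-164589, Add(147456, 1296))), Rational(1, 2)) = Pow(Add(Add(-9, Mul(20, I, Pow(699, Rational(1, 2)))), Add(-164589, 148752)), Rational(1, 2)) = Pow(Add(Add(-9, Mul(20, I, Pow(699, Rational(1, 2)))), -15837), Rational(1, 2)) = Pow(Add(-15846, Mul(20, I, Pow(699, Rational(1, 2)))), Rational(1, 2))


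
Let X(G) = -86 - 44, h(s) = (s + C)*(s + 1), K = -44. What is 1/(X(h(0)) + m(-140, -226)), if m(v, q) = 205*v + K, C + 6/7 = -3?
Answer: -1/28874 ≈ -3.4633e-5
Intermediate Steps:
C = -27/7 (C = -6/7 - 3 = -27/7 ≈ -3.8571)
m(v, q) = -44 + 205*v (m(v, q) = 205*v - 44 = -44 + 205*v)
h(s) = (1 + s)*(-27/7 + s) (h(s) = (s - 27/7)*(s + 1) = (-27/7 + s)*(1 + s) = (1 + s)*(-27/7 + s))
X(G) = -130
1/(X(h(0)) + m(-140, -226)) = 1/(-130 + (-44 + 205*(-140))) = 1/(-130 + (-44 - 28700)) = 1/(-130 - 28744) = 1/(-28874) = -1/28874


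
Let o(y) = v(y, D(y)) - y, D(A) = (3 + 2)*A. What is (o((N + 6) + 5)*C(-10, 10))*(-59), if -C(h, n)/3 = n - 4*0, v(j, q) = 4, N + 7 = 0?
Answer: 0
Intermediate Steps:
N = -7 (N = -7 + 0 = -7)
D(A) = 5*A
C(h, n) = -3*n (C(h, n) = -3*(n - 4*0) = -3*(n + 0) = -3*n)
o(y) = 4 - y
(o((N + 6) + 5)*C(-10, 10))*(-59) = ((4 - ((-7 + 6) + 5))*(-3*10))*(-59) = ((4 - (-1 + 5))*(-30))*(-59) = ((4 - 1*4)*(-30))*(-59) = ((4 - 4)*(-30))*(-59) = (0*(-30))*(-59) = 0*(-59) = 0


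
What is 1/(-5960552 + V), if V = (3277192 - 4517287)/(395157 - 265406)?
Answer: -129751/773388822647 ≈ -1.6777e-7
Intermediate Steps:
V = -1240095/129751 ≈ -9.5575
1/(-5960552 + V) = 1/(-5960552 - 1240095/129751) = 1/(-773388822647/129751) = -129751/773388822647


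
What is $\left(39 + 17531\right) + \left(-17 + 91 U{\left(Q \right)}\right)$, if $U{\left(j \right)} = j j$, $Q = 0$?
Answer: $17553$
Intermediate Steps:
$U{\left(j \right)} = j^{2}$
$\left(39 + 17531\right) + \left(-17 + 91 U{\left(Q \right)}\right) = \left(39 + 17531\right) - \left(17 - 91 \cdot 0^{2}\right) = 17570 + \left(-17 + 91 \cdot 0\right) = 17570 + \left(-17 + 0\right) = 17570 - 17 = 17553$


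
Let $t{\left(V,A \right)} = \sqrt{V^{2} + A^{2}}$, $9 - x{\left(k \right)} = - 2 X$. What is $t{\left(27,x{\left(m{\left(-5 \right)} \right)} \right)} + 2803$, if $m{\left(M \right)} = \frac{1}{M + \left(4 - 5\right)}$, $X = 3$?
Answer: $2803 + 3 \sqrt{106} \approx 2833.9$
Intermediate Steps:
$m{\left(M \right)} = \frac{1}{-1 + M}$ ($m{\left(M \right)} = \frac{1}{M - 1} = \frac{1}{-1 + M}$)
$x{\left(k \right)} = 15$ ($x{\left(k \right)} = 9 - \left(-2\right) 3 = 9 - -6 = 9 + 6 = 15$)
$t{\left(V,A \right)} = \sqrt{A^{2} + V^{2}}$
$t{\left(27,x{\left(m{\left(-5 \right)} \right)} \right)} + 2803 = \sqrt{15^{2} + 27^{2}} + 2803 = \sqrt{225 + 729} + 2803 = \sqrt{954} + 2803 = 3 \sqrt{106} + 2803 = 2803 + 3 \sqrt{106}$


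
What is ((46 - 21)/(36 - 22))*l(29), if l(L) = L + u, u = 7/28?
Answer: 2925/56 ≈ 52.232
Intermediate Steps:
u = 1/4 (u = 7*(1/28) = 1/4 ≈ 0.25000)
l(L) = 1/4 + L (l(L) = L + 1/4 = 1/4 + L)
((46 - 21)/(36 - 22))*l(29) = ((46 - 21)/(36 - 22))*(1/4 + 29) = (25/14)*(117/4) = 2925/56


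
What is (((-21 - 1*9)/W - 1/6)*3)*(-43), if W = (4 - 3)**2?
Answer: 7783/2 ≈ 3891.5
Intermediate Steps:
W = 1 (W = 1**2 = 1)
(((-21 - 1*9)/W - 1/6)*3)*(-43) = (((-21 - 1*9)/1 - 1/6)*3)*(-43) = (((-21 - 9)*1 - 1*1/6)*3)*(-43) = ((-30*1 - 1/6)*3)*(-43) = ((-30 - 1/6)*3)*(-43) = -181/6*3*(-43) = -181/2*(-43) = 7783/2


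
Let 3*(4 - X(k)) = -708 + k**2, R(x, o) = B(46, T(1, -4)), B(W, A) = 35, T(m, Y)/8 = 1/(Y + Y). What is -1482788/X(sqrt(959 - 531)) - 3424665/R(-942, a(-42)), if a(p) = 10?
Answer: -57784746/511 ≈ -1.1308e+5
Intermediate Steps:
T(m, Y) = 4/Y (T(m, Y) = 8/(Y + Y) = 8/((2*Y)) = 8*(1/(2*Y)) = 4/Y)
R(x, o) = 35
X(k) = 240 - k**2/3 (X(k) = 4 - (-708 + k**2)/3 = 4 + (236 - k**2/3) = 240 - k**2/3)
-1482788/X(sqrt(959 - 531)) - 3424665/R(-942, a(-42)) = -1482788/(240 - (sqrt(959 - 531))**2/3) - 3424665/35 = -1482788/(240 - (sqrt(428))**2/3) - 3424665*1/35 = -1482788/(240 - (2*sqrt(107))**2/3) - 684933/7 = -1482788/(240 - 1/3*428) - 684933/7 = -1482788/(240 - 428/3) - 684933/7 = -1482788/292/3 - 684933/7 = -1482788*3/292 - 684933/7 = -1112091/73 - 684933/7 = -57784746/511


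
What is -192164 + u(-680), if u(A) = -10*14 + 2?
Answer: -192302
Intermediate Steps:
u(A) = -138 (u(A) = -140 + 2 = -138)
-192164 + u(-680) = -192164 - 138 = -192302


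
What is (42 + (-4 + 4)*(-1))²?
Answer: 1764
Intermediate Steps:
(42 + (-4 + 4)*(-1))² = (42 + 0*(-1))² = (42 + 0)² = 42² = 1764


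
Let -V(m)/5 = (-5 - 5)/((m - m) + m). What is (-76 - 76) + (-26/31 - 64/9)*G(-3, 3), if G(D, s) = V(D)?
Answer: -16324/837 ≈ -19.503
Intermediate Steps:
V(m) = 50/m (V(m) = -5*(-5 - 5)/((m - m) + m) = -(-50)/(0 + m) = -(-50)/m = 50/m)
G(D, s) = 50/D
(-76 - 76) + (-26/31 - 64/9)*G(-3, 3) = (-76 - 76) + (-26/31 - 64/9)*(50/(-3)) = -152 + (-26*1/31 - 64*1/9)*(50*(-1/3)) = -152 + (-26/31 - 64/9)*(-50/3) = -152 - 2218/279*(-50/3) = -152 + 110900/837 = -16324/837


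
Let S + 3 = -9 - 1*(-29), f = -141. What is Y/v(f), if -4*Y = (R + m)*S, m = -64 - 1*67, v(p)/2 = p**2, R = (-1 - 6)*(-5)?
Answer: 68/6627 ≈ 0.010261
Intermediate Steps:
R = 35 (R = -7*(-5) = 35)
v(p) = 2*p**2
m = -131 (m = -64 - 67 = -131)
S = 17 (S = -3 + (-9 - 1*(-29)) = -3 + (-9 + 29) = -3 + 20 = 17)
Y = 408 (Y = -(35 - 131)*17/4 = -(-24)*17 = -1/4*(-1632) = 408)
Y/v(f) = 408/((2*(-141)**2)) = 408/((2*19881)) = 408/39762 = 408*(1/39762) = 68/6627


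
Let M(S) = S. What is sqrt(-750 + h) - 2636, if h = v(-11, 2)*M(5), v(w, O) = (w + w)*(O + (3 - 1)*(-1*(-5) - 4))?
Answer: -2636 + I*sqrt(1190) ≈ -2636.0 + 34.496*I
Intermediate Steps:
v(w, O) = 2*w*(2 + O) (v(w, O) = (2*w)*(O + 2*(5 - 4)) = (2*w)*(O + 2*1) = (2*w)*(O + 2) = (2*w)*(2 + O) = 2*w*(2 + O))
h = -440 (h = (2*(-11)*(2 + 2))*5 = (2*(-11)*4)*5 = -88*5 = -440)
sqrt(-750 + h) - 2636 = sqrt(-750 - 440) - 2636 = sqrt(-1190) - 2636 = I*sqrt(1190) - 2636 = -2636 + I*sqrt(1190)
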